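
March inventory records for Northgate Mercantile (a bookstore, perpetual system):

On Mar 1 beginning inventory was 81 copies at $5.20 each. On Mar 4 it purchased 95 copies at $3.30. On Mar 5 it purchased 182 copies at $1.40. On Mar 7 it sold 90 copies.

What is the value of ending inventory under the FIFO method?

Mar 7, 90 sold [FIFO — oldest first]: 81 @ $5.20 + 9 @ $3.30 = $450.90
Ending inventory: 86 @ $3.30 + 182 @ $1.40 = $538.60
Check: goods available $989.50 = COGS $450.90 + ending $538.60

Ending inventory = $538.60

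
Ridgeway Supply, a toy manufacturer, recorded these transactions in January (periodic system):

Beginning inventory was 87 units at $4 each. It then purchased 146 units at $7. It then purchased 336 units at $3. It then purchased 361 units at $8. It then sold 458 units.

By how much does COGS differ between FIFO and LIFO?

$1,134

FIFO COGS: 87 @ $4 + 146 @ $7 + 225 @ $3 = $2,045
LIFO COGS: 361 @ $8 + 97 @ $3 = $3,179
Difference = |$2,045 − $3,179| = $1,134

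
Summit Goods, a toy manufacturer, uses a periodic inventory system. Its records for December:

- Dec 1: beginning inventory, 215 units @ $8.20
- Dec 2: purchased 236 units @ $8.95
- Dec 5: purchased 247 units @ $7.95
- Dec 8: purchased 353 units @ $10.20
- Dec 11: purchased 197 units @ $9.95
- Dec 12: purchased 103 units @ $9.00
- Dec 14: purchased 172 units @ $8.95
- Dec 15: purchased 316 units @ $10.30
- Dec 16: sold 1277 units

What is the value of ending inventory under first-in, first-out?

Ending inventory = $5,460.20

Dec 16, 1277 sold [FIFO — oldest first]: 215 @ $8.20 + 236 @ $8.95 + 247 @ $7.95 + 353 @ $10.20 + 197 @ $9.95 + 29 @ $9.00 = $11,660.60
Ending inventory: 74 @ $9.00 + 172 @ $8.95 + 316 @ $10.30 = $5,460.20
Check: goods available $17,120.80 = COGS $11,660.60 + ending $5,460.20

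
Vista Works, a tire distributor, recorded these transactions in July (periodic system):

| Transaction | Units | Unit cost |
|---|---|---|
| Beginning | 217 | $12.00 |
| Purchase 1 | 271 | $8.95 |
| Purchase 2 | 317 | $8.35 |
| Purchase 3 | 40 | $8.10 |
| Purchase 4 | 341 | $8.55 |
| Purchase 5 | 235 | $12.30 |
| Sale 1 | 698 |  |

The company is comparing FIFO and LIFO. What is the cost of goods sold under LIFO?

COGS = $6,814.75

FIFO COGS: 217 @ $12.00 + 271 @ $8.95 + 210 @ $8.35 = $6,782.95
LIFO COGS: 235 @ $12.30 + 341 @ $8.55 + 40 @ $8.10 + 82 @ $8.35 = $6,814.75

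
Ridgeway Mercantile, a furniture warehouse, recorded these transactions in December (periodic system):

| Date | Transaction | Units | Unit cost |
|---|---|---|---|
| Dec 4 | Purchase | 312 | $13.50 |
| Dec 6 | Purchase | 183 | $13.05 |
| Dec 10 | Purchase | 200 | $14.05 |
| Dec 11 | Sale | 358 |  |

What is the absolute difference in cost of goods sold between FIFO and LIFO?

FIFO COGS: 312 @ $13.50 + 46 @ $13.05 = $4,812.30
LIFO COGS: 200 @ $14.05 + 158 @ $13.05 = $4,871.90
Difference = |$4,812.30 − $4,871.90| = $59.60

$59.60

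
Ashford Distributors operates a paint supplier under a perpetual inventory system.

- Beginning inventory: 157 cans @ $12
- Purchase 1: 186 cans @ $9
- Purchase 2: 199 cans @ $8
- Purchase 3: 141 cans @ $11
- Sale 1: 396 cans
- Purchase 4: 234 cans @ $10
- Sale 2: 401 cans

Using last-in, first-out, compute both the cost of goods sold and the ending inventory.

COGS = $7,601; ending inventory = $1,440

Sale 1 (396) [LIFO — newest first]: 141 @ $11 + 199 @ $8 + 56 @ $9 = $3,647
Sale 2 (401) [LIFO — newest first]: 234 @ $10 + 130 @ $9 + 37 @ $12 = $3,954
Total COGS = $3,647 + $3,954 = $7,601
Ending inventory: 120 @ $12 = $1,440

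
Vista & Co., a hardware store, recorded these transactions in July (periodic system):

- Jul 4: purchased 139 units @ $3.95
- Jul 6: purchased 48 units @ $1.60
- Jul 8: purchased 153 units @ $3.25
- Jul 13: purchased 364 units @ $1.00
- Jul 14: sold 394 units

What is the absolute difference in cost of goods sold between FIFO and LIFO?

$715.60

FIFO COGS: 139 @ $3.95 + 48 @ $1.60 + 153 @ $3.25 + 54 @ $1.00 = $1,177.10
LIFO COGS: 364 @ $1.00 + 30 @ $3.25 = $461.50
Difference = |$1,177.10 − $461.50| = $715.60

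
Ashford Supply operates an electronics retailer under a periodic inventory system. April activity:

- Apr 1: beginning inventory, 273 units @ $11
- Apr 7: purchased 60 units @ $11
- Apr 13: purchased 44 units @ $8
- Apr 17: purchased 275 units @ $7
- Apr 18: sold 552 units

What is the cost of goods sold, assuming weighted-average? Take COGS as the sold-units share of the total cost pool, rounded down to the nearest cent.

Apr 18, sell 552: 552/652 × $5,940.00 → $5,028.95
Ending inventory (cost pool remaining) = $911.05
Check: goods available $5,940.00 = COGS $5,028.95 + ending $911.05

COGS = $5,028.95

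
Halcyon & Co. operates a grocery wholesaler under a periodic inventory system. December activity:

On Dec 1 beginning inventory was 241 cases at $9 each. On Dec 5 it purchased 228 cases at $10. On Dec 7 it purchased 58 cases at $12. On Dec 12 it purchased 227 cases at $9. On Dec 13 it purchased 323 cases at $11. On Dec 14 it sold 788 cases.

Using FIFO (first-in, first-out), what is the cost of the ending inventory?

Ending inventory = $3,179

Dec 14, 788 sold [FIFO — oldest first]: 241 @ $9 + 228 @ $10 + 58 @ $12 + 227 @ $9 + 34 @ $11 = $7,562
Ending inventory: 289 @ $11 = $3,179
Check: goods available $10,741 = COGS $7,562 + ending $3,179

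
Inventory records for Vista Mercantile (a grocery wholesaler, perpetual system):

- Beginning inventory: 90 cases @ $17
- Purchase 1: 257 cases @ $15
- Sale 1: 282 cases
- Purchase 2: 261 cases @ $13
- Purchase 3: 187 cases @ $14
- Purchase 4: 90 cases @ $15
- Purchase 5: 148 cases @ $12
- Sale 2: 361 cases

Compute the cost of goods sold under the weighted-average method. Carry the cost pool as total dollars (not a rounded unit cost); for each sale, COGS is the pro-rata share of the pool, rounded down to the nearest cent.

After Beginning: 90 on hand, pool $1,530.00 (≈ $17.0000 each)
After Purchase 1: 347 on hand, pool $5,385.00 (≈ $15.5187 each)
Sale 1, sell 282: 282/347 × $5,385.00 → $4,376.28
After Purchase 2: 326 on hand, pool $4,401.72 (≈ $13.5022 each)
After Purchase 3: 513 on hand, pool $7,019.72 (≈ $13.6837 each)
After Purchase 4: 603 on hand, pool $8,369.72 (≈ $13.8801 each)
After Purchase 5: 751 on hand, pool $10,145.72 (≈ $13.5096 each)
Sale 2, sell 361: 361/751 × $10,145.72 → $4,876.97
Total COGS = $4,376.28 + $4,876.97 = $9,253.25
Ending inventory (cost pool remaining) = $5,268.75

COGS = $9,253.25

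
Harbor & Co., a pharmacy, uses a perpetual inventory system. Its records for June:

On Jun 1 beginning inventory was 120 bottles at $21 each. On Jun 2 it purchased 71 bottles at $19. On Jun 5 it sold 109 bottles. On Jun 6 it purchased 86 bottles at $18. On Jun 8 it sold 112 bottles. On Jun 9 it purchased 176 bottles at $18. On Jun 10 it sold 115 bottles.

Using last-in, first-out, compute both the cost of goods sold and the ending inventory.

COGS = $6,311; ending inventory = $2,274

Jun 5, 109 sold [LIFO — newest first]: 71 @ $19 + 38 @ $21 = $2,147
Jun 8, 112 sold [LIFO — newest first]: 86 @ $18 + 26 @ $21 = $2,094
Jun 10, 115 sold [LIFO — newest first]: 115 @ $18 = $2,070
Total COGS = $2,147 + $2,094 + $2,070 = $6,311
Ending inventory: 56 @ $21 + 61 @ $18 = $2,274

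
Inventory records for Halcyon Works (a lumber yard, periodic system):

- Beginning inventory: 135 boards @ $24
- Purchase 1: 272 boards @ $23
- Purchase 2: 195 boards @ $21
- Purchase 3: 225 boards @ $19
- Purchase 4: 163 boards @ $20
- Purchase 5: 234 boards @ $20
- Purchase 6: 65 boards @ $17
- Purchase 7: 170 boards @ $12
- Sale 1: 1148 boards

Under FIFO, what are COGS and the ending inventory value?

COGS = $24,286; ending inventory = $4,665

Sale 1 (1148) [FIFO — oldest first]: 135 @ $24 + 272 @ $23 + 195 @ $21 + 225 @ $19 + 163 @ $20 + 158 @ $20 = $24,286
Ending inventory: 76 @ $20 + 65 @ $17 + 170 @ $12 = $4,665
Check: goods available $28,951 = COGS $24,286 + ending $4,665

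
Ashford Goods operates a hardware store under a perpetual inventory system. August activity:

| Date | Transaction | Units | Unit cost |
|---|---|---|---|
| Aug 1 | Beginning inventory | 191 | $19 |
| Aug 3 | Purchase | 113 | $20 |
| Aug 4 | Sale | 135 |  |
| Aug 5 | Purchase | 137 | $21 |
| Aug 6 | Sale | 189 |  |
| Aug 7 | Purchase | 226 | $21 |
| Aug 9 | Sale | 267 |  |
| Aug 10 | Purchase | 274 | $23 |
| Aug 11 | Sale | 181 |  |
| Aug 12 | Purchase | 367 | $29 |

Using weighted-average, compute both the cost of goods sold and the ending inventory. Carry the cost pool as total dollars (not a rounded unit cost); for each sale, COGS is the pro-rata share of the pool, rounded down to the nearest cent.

After Aug 1: 191 on hand, pool $3,629.00 (≈ $19.0000 each)
After Aug 3: 304 on hand, pool $5,889.00 (≈ $19.3717 each)
Aug 4, sell 135: 135/304 × $5,889.00 → $2,615.18
After Aug 5: 306 on hand, pool $6,150.82 (≈ $20.1007 each)
Aug 6, sell 189: 189/306 × $6,150.82 → $3,799.03
After Aug 7: 343 on hand, pool $7,097.79 (≈ $20.6933 each)
Aug 9, sell 267: 267/343 × $7,097.79 → $5,525.10
After Aug 10: 350 on hand, pool $7,874.69 (≈ $22.4991 each)
Aug 11, sell 181: 181/350 × $7,874.69 → $4,072.33
After Aug 12: 536 on hand, pool $14,445.36 (≈ $26.9503 each)
Total COGS = $2,615.18 + $3,799.03 + $5,525.10 + $4,072.33 = $16,011.64
Ending inventory (cost pool remaining) = $14,445.36
Check: goods available $30,457.00 = COGS $16,011.64 + ending $14,445.36

COGS = $16,011.64; ending inventory = $14,445.36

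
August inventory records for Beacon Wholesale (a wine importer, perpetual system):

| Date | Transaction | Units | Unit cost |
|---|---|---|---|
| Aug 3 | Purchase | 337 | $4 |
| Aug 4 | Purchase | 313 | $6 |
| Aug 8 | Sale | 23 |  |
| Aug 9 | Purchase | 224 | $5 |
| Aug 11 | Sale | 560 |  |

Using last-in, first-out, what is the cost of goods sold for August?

COGS = $3,182

Aug 8, 23 sold [LIFO — newest first]: 23 @ $6 = $138
Aug 11, 560 sold [LIFO — newest first]: 224 @ $5 + 290 @ $6 + 46 @ $4 = $3,044
Total COGS = $138 + $3,044 = $3,182
Ending inventory: 291 @ $4 = $1,164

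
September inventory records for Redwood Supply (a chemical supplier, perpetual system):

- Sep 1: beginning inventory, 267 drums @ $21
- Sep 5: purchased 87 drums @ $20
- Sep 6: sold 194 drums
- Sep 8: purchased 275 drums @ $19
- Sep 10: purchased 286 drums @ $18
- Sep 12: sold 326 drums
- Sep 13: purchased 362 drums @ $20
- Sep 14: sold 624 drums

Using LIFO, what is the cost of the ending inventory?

Sep 6, 194 sold [LIFO — newest first]: 87 @ $20 + 107 @ $21 = $3,987
Sep 12, 326 sold [LIFO — newest first]: 286 @ $18 + 40 @ $19 = $5,908
Sep 14, 624 sold [LIFO — newest first]: 362 @ $20 + 235 @ $19 + 27 @ $21 = $12,272
Total COGS = $3,987 + $5,908 + $12,272 = $22,167
Ending inventory: 133 @ $21 = $2,793

Ending inventory = $2,793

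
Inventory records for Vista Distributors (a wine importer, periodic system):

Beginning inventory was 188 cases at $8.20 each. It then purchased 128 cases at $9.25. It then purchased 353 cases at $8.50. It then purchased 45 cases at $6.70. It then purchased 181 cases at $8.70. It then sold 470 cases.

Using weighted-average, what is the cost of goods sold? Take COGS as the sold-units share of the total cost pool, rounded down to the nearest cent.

Sale 1, sell 470: 470/895 × $7,602.30 → $3,992.26
Ending inventory (cost pool remaining) = $3,610.04

COGS = $3,992.26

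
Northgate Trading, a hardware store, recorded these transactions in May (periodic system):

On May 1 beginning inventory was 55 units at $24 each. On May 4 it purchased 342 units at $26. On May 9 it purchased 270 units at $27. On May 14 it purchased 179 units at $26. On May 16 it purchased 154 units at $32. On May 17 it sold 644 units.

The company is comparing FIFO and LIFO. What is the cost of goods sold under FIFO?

COGS = $16,881

FIFO COGS: 55 @ $24 + 342 @ $26 + 247 @ $27 = $16,881
LIFO COGS: 154 @ $32 + 179 @ $26 + 270 @ $27 + 41 @ $26 = $17,938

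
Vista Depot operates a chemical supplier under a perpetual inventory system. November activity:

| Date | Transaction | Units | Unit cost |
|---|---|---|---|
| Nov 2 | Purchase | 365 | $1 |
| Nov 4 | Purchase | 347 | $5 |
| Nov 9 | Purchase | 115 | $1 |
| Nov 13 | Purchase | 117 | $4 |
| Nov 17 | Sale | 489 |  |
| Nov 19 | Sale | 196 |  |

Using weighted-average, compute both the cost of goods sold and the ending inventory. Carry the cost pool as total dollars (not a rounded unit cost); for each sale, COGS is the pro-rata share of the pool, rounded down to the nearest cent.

After Nov 2: 365 on hand, pool $365.00 (≈ $1.0000 each)
After Nov 4: 712 on hand, pool $2,100.00 (≈ $2.9494 each)
After Nov 9: 827 on hand, pool $2,215.00 (≈ $2.6784 each)
After Nov 13: 944 on hand, pool $2,683.00 (≈ $2.8422 each)
Nov 17, sell 489: 489/944 × $2,683.00 → $1,389.81
Nov 19, sell 196: 196/455 × $1,293.19 → $557.06
Total COGS = $1,389.81 + $557.06 = $1,946.87
Ending inventory (cost pool remaining) = $736.13
Check: goods available $2,683.00 = COGS $1,946.87 + ending $736.13

COGS = $1,946.87; ending inventory = $736.13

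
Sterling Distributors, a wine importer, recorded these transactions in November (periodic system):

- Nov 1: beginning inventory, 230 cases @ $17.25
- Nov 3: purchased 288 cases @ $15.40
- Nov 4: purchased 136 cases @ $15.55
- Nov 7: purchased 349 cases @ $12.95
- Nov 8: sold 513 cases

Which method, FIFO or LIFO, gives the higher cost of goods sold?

FIFO COGS: 230 @ $17.25 + 283 @ $15.40 = $8,325.70
LIFO COGS: 349 @ $12.95 + 136 @ $15.55 + 28 @ $15.40 = $7,065.55

FIFO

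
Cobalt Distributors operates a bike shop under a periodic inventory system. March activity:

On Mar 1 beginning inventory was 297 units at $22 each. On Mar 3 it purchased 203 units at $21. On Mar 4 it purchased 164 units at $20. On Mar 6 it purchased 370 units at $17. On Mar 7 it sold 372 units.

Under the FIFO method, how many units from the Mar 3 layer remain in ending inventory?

Mar 7, 372 sold [FIFO — oldest first]: 297 @ $22 + 75 @ $21 = $8,109
Ending inventory: 128 @ $21 + 164 @ $20 + 370 @ $17 = $12,258
Check: goods available $20,367 = COGS $8,109 + ending $12,258

128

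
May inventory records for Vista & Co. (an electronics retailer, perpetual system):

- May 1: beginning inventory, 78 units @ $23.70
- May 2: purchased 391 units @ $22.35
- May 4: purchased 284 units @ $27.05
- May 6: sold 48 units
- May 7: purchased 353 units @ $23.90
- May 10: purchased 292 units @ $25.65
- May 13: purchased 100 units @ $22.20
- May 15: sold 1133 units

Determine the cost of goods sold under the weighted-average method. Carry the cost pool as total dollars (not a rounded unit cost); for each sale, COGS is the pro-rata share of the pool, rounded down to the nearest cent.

COGS = $28,709.42

After May 1: 78 on hand, pool $1,848.60 (≈ $23.7000 each)
After May 2: 469 on hand, pool $10,587.45 (≈ $22.5745 each)
After May 4: 753 on hand, pool $18,269.65 (≈ $24.2625 each)
May 6, sell 48: 48/753 × $18,269.65 → $1,164.59
After May 7: 1058 on hand, pool $25,541.76 (≈ $24.1416 each)
After May 10: 1350 on hand, pool $33,031.56 (≈ $24.4678 each)
After May 13: 1450 on hand, pool $35,251.56 (≈ $24.3114 each)
May 15, sell 1133: 1133/1450 × $35,251.56 → $27,544.83
Total COGS = $1,164.59 + $27,544.83 = $28,709.42
Ending inventory (cost pool remaining) = $7,706.73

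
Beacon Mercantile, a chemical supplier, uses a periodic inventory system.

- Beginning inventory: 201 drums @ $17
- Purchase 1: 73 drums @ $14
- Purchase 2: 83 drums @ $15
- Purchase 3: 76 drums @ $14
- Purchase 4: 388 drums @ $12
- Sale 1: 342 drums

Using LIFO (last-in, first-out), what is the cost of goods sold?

COGS = $4,104

Sale 1 (342) [LIFO — newest first]: 342 @ $12 = $4,104
Ending inventory: 201 @ $17 + 73 @ $14 + 83 @ $15 + 76 @ $14 + 46 @ $12 = $7,300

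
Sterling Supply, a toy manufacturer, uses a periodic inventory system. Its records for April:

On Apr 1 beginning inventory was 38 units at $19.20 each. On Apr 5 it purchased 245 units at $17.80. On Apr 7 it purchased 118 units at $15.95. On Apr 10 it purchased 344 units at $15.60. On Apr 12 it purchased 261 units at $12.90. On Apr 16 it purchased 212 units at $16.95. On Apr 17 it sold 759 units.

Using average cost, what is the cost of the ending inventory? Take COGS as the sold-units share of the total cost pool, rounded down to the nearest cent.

Ending inventory = $7,272.93

Apr 17, sell 759: 759/1218 × $19,299.40 → $12,026.47
Ending inventory (cost pool remaining) = $7,272.93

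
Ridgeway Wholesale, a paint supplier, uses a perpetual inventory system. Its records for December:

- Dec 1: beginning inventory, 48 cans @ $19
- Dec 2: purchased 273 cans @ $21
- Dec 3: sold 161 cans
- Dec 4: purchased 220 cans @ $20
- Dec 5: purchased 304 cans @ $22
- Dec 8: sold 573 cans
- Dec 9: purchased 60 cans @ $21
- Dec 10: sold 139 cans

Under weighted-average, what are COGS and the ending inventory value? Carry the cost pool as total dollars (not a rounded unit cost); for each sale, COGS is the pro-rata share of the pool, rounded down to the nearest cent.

COGS = $18,319.90; ending inventory = $673.10

After Dec 1: 48 on hand, pool $912.00 (≈ $19.0000 each)
After Dec 2: 321 on hand, pool $6,645.00 (≈ $20.7009 each)
Dec 3, sell 161: 161/321 × $6,645.00 → $3,332.85
After Dec 4: 380 on hand, pool $7,712.15 (≈ $20.2951 each)
After Dec 5: 684 on hand, pool $14,400.15 (≈ $21.0529 each)
Dec 8, sell 573: 573/684 × $14,400.15 → $12,063.28
After Dec 9: 171 on hand, pool $3,596.87 (≈ $21.0343 each)
Dec 10, sell 139: 139/171 × $3,596.87 → $2,923.77
Total COGS = $3,332.85 + $12,063.28 + $2,923.77 = $18,319.90
Ending inventory (cost pool remaining) = $673.10
Check: goods available $18,993.00 = COGS $18,319.90 + ending $673.10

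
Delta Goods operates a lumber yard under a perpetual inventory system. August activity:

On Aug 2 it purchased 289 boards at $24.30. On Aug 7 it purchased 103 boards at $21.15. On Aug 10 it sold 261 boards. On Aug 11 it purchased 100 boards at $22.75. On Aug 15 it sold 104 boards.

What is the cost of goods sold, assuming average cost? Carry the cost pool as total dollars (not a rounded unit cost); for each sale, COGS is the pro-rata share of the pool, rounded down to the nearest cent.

COGS = $8,534.87

After Aug 2: 289 on hand, pool $7,022.70 (≈ $24.3000 each)
After Aug 7: 392 on hand, pool $9,201.15 (≈ $23.4723 each)
Aug 10, sell 261: 261/392 × $9,201.15 → $6,126.27
After Aug 11: 231 on hand, pool $5,349.88 (≈ $23.1597 each)
Aug 15, sell 104: 104/231 × $5,349.88 → $2,408.60
Total COGS = $6,126.27 + $2,408.60 = $8,534.87
Ending inventory (cost pool remaining) = $2,941.28
Check: goods available $11,476.15 = COGS $8,534.87 + ending $2,941.28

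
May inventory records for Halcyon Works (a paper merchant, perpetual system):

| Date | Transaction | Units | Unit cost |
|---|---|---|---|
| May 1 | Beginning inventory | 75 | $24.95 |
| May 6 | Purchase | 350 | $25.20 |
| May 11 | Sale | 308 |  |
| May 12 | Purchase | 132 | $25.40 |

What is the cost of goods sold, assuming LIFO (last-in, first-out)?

May 11, 308 sold [LIFO — newest first]: 308 @ $25.20 = $7,761.60
Ending inventory: 75 @ $24.95 + 42 @ $25.20 + 132 @ $25.40 = $6,282.45

COGS = $7,761.60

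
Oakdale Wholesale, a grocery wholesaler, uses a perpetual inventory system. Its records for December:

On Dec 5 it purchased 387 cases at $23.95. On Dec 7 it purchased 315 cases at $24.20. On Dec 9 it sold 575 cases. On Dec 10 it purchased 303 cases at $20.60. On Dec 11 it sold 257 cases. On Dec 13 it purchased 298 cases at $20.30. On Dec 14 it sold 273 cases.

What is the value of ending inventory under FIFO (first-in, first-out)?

Ending inventory = $4,019.40

Dec 9, 575 sold [FIFO — oldest first]: 387 @ $23.95 + 188 @ $24.20 = $13,818.25
Dec 11, 257 sold [FIFO — oldest first]: 127 @ $24.20 + 130 @ $20.60 = $5,751.40
Dec 14, 273 sold [FIFO — oldest first]: 173 @ $20.60 + 100 @ $20.30 = $5,593.80
Total COGS = $13,818.25 + $5,751.40 + $5,593.80 = $25,163.45
Ending inventory: 198 @ $20.30 = $4,019.40
Check: goods available $29,182.85 = COGS $25,163.45 + ending $4,019.40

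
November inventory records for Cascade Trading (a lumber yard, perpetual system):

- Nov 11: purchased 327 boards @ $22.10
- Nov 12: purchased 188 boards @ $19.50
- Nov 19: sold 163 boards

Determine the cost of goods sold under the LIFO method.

COGS = $3,178.50

Nov 19, 163 sold [LIFO — newest first]: 163 @ $19.50 = $3,178.50
Ending inventory: 327 @ $22.10 + 25 @ $19.50 = $7,714.20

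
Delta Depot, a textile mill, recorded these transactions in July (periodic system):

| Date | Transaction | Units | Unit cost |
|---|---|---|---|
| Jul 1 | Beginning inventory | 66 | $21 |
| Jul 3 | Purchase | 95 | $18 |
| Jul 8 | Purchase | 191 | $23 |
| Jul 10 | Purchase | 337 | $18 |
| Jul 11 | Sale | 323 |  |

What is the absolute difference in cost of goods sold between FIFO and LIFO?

FIFO COGS: 66 @ $21 + 95 @ $18 + 162 @ $23 = $6,822
LIFO COGS: 323 @ $18 = $5,814
Difference = |$6,822 − $5,814| = $1,008

$1,008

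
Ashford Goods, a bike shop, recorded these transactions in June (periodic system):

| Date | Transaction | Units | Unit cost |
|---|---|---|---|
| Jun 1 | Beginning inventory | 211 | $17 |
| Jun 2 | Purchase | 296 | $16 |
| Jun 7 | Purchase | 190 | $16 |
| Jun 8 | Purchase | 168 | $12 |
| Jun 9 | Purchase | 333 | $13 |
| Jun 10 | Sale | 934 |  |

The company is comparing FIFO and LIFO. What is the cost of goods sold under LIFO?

FIFO COGS: 211 @ $17 + 296 @ $16 + 190 @ $16 + 168 @ $12 + 69 @ $13 = $14,276
LIFO COGS: 333 @ $13 + 168 @ $12 + 190 @ $16 + 243 @ $16 = $13,273

COGS = $13,273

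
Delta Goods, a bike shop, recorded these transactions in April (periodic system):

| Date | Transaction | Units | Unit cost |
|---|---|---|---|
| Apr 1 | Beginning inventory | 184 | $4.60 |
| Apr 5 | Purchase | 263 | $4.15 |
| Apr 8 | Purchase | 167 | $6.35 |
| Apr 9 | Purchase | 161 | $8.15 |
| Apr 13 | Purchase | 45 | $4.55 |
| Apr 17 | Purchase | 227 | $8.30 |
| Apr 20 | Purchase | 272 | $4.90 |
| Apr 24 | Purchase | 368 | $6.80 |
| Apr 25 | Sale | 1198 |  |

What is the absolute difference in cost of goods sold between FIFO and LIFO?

$890.75

FIFO COGS: 184 @ $4.60 + 263 @ $4.15 + 167 @ $6.35 + 161 @ $8.15 + 45 @ $4.55 + 227 @ $8.30 + 151 @ $4.90 = $7,139.20
LIFO COGS: 368 @ $6.80 + 272 @ $4.90 + 227 @ $8.30 + 45 @ $4.55 + 161 @ $8.15 + 125 @ $6.35 = $8,029.95
Difference = |$7,139.20 − $8,029.95| = $890.75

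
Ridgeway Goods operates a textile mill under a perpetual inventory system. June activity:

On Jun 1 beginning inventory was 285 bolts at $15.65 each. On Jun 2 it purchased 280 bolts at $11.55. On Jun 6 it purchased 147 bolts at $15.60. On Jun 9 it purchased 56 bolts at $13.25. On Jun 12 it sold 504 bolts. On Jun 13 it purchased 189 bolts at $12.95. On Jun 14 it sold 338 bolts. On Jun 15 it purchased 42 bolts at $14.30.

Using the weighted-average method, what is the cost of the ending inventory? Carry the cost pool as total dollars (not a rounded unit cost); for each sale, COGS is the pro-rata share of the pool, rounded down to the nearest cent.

Ending inventory = $2,158.26

After Jun 1: 285 on hand, pool $4,460.25 (≈ $15.6500 each)
After Jun 2: 565 on hand, pool $7,694.25 (≈ $13.6181 each)
After Jun 6: 712 on hand, pool $9,987.45 (≈ $14.0273 each)
After Jun 9: 768 on hand, pool $10,729.45 (≈ $13.9706 each)
Jun 12, sell 504: 504/768 × $10,729.45 → $7,041.20
After Jun 13: 453 on hand, pool $6,135.80 (≈ $13.5448 each)
Jun 14, sell 338: 338/453 × $6,135.80 → $4,578.14
After Jun 15: 157 on hand, pool $2,158.26 (≈ $13.7469 each)
Total COGS = $7,041.20 + $4,578.14 = $11,619.34
Ending inventory (cost pool remaining) = $2,158.26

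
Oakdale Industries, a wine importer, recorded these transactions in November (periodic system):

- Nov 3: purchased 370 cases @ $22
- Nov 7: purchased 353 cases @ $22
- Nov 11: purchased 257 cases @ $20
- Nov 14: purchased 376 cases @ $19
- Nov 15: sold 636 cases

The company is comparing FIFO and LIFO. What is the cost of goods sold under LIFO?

COGS = $12,350

FIFO COGS: 370 @ $22 + 266 @ $22 = $13,992
LIFO COGS: 376 @ $19 + 257 @ $20 + 3 @ $22 = $12,350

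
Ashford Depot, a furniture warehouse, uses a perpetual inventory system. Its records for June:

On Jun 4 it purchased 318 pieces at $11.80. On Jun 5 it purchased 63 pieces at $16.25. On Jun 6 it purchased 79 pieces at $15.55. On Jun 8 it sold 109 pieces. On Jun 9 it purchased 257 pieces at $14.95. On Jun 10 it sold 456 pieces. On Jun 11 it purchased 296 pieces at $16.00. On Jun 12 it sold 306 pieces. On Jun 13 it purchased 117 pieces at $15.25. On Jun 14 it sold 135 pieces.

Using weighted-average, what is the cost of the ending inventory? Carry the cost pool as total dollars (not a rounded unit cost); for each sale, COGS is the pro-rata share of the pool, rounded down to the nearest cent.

After Jun 4: 318 on hand, pool $3,752.40 (≈ $11.8000 each)
After Jun 5: 381 on hand, pool $4,776.15 (≈ $12.5358 each)
After Jun 6: 460 on hand, pool $6,004.60 (≈ $13.0535 each)
Jun 8, sell 109: 109/460 × $6,004.60 → $1,422.82
After Jun 9: 608 on hand, pool $8,423.93 (≈ $13.8551 each)
Jun 10, sell 456: 456/608 × $8,423.93 → $6,317.94
After Jun 11: 448 on hand, pool $6,841.99 (≈ $15.2723 each)
Jun 12, sell 306: 306/448 × $6,841.99 → $4,673.32
After Jun 13: 259 on hand, pool $3,952.92 (≈ $15.2622 each)
Jun 14, sell 135: 135/259 × $3,952.92 → $2,060.40
Total COGS = $1,422.82 + $6,317.94 + $4,673.32 + $2,060.40 = $14,474.48
Ending inventory (cost pool remaining) = $1,892.52

Ending inventory = $1,892.52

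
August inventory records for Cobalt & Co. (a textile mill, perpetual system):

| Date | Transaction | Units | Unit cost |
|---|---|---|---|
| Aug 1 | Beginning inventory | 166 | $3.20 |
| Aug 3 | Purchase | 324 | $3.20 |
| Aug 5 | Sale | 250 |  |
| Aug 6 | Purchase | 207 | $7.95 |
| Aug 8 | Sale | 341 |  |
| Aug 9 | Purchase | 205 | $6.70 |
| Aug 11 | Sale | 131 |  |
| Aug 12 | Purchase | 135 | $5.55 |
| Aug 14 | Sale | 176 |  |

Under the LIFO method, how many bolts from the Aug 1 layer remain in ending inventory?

106

Aug 5, 250 sold [LIFO — newest first]: 250 @ $3.20 = $800.00
Aug 8, 341 sold [LIFO — newest first]: 207 @ $7.95 + 74 @ $3.20 + 60 @ $3.20 = $2,074.45
Aug 11, 131 sold [LIFO — newest first]: 131 @ $6.70 = $877.70
Aug 14, 176 sold [LIFO — newest first]: 135 @ $5.55 + 41 @ $6.70 = $1,023.95
Total COGS = $800.00 + $2,074.45 + $877.70 + $1,023.95 = $4,776.10
Ending inventory: 106 @ $3.20 + 33 @ $6.70 = $560.30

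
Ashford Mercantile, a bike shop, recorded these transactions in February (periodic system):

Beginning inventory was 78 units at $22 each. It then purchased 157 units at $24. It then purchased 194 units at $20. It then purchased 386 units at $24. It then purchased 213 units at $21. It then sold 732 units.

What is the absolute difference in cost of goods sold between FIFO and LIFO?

$239

FIFO COGS: 78 @ $22 + 157 @ $24 + 194 @ $20 + 303 @ $24 = $16,636
LIFO COGS: 213 @ $21 + 386 @ $24 + 133 @ $20 = $16,397
Difference = |$16,636 − $16,397| = $239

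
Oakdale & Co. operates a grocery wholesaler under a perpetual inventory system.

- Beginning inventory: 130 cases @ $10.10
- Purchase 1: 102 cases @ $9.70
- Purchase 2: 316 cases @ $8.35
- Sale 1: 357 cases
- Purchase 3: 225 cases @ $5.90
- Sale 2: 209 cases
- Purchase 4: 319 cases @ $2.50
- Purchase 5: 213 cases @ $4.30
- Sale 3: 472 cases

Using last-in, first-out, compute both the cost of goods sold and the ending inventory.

Sale 1 (357) [LIFO — newest first]: 316 @ $8.35 + 41 @ $9.70 = $3,036.30
Sale 2 (209) [LIFO — newest first]: 209 @ $5.90 = $1,233.10
Sale 3 (472) [LIFO — newest first]: 213 @ $4.30 + 259 @ $2.50 = $1,563.40
Total COGS = $3,036.30 + $1,233.10 + $1,563.40 = $5,832.80
Ending inventory: 130 @ $10.10 + 61 @ $9.70 + 16 @ $5.90 + 60 @ $2.50 = $2,149.10

COGS = $5,832.80; ending inventory = $2,149.10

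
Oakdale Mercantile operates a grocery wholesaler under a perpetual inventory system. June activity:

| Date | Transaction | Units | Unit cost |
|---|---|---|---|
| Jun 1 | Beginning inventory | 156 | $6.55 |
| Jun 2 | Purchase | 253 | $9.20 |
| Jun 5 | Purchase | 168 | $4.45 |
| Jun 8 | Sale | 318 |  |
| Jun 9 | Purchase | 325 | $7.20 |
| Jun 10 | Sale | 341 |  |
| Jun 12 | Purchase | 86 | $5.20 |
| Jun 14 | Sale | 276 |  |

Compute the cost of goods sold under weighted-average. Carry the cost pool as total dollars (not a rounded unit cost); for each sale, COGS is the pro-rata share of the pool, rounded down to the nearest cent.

COGS = $6,532.03

After Jun 1: 156 on hand, pool $1,021.80 (≈ $6.5500 each)
After Jun 2: 409 on hand, pool $3,349.40 (≈ $8.1892 each)
After Jun 5: 577 on hand, pool $4,097.00 (≈ $7.1005 each)
Jun 8, sell 318: 318/577 × $4,097.00 → $2,257.96
After Jun 9: 584 on hand, pool $4,179.04 (≈ $7.1559 each)
Jun 10, sell 341: 341/584 × $4,179.04 → $2,440.15
After Jun 12: 329 on hand, pool $2,186.09 (≈ $6.6447 each)
Jun 14, sell 276: 276/329 × $2,186.09 → $1,833.92
Total COGS = $2,257.96 + $2,440.15 + $1,833.92 = $6,532.03
Ending inventory (cost pool remaining) = $352.17
Check: goods available $6,884.20 = COGS $6,532.03 + ending $352.17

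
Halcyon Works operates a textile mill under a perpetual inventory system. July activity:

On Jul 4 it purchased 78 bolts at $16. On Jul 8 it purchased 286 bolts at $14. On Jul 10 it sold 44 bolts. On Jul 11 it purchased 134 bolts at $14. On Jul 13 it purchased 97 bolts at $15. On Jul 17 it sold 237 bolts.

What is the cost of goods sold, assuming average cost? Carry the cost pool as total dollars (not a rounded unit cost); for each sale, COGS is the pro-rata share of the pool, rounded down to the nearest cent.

After Jul 4: 78 on hand, pool $1,248.00 (≈ $16.0000 each)
After Jul 8: 364 on hand, pool $5,252.00 (≈ $14.4286 each)
Jul 10, sell 44: 44/364 × $5,252.00 → $634.85
After Jul 11: 454 on hand, pool $6,493.15 (≈ $14.3021 each)
After Jul 13: 551 on hand, pool $7,948.15 (≈ $14.4250 each)
Jul 17, sell 237: 237/551 × $7,948.15 → $3,418.71
Total COGS = $634.85 + $3,418.71 = $4,053.56
Ending inventory (cost pool remaining) = $4,529.44

COGS = $4,053.56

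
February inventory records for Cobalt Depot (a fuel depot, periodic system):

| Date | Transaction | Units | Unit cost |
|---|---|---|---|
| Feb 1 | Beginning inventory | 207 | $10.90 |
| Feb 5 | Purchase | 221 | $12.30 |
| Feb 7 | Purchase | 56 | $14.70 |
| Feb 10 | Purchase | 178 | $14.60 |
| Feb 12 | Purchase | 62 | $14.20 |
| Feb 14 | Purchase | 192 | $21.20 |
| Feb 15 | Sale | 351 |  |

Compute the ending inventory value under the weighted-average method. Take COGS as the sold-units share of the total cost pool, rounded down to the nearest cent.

Ending inventory = $8,232.84

Feb 15, sell 351: 351/916 × $13,347.40 → $5,114.56
Ending inventory (cost pool remaining) = $8,232.84
Check: goods available $13,347.40 = COGS $5,114.56 + ending $8,232.84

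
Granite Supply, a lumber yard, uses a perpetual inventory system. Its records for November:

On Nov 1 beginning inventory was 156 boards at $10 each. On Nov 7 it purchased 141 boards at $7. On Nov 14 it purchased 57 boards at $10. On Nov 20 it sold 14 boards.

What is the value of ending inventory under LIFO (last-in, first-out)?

Ending inventory = $2,977

Nov 20, 14 sold [LIFO — newest first]: 14 @ $10 = $140
Ending inventory: 156 @ $10 + 141 @ $7 + 43 @ $10 = $2,977
Check: goods available $3,117 = COGS $140 + ending $2,977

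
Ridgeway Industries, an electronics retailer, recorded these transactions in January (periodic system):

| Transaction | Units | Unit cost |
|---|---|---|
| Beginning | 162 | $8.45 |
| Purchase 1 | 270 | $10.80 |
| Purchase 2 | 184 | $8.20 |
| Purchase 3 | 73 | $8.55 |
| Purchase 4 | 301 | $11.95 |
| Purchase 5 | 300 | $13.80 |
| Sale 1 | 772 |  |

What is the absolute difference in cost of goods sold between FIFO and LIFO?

$1,755.00

FIFO COGS: 162 @ $8.45 + 270 @ $10.80 + 184 @ $8.20 + 73 @ $8.55 + 83 @ $11.95 = $7,409.70
LIFO COGS: 300 @ $13.80 + 301 @ $11.95 + 73 @ $8.55 + 98 @ $8.20 = $9,164.70
Difference = |$7,409.70 − $9,164.70| = $1,755.00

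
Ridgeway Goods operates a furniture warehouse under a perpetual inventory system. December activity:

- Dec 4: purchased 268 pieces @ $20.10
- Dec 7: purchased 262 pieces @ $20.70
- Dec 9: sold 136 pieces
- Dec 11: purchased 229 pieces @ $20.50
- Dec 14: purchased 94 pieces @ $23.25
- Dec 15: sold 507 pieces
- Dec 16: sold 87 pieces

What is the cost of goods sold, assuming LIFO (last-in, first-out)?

Dec 9, 136 sold [LIFO — newest first]: 136 @ $20.70 = $2,815.20
Dec 15, 507 sold [LIFO — newest first]: 94 @ $23.25 + 229 @ $20.50 + 126 @ $20.70 + 58 @ $20.10 = $10,654.00
Dec 16, 87 sold [LIFO — newest first]: 87 @ $20.10 = $1,748.70
Total COGS = $2,815.20 + $10,654.00 + $1,748.70 = $15,217.90
Ending inventory: 123 @ $20.10 = $2,472.30

COGS = $15,217.90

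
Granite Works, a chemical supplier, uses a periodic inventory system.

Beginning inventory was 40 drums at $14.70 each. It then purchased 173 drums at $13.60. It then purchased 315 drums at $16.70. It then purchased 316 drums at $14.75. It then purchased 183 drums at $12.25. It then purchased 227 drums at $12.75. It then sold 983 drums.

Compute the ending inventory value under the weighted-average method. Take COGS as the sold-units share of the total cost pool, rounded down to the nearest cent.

Ending inventory = $3,889.59

Sale 1, sell 983: 983/1254 × $17,998.30 → $14,108.71
Ending inventory (cost pool remaining) = $3,889.59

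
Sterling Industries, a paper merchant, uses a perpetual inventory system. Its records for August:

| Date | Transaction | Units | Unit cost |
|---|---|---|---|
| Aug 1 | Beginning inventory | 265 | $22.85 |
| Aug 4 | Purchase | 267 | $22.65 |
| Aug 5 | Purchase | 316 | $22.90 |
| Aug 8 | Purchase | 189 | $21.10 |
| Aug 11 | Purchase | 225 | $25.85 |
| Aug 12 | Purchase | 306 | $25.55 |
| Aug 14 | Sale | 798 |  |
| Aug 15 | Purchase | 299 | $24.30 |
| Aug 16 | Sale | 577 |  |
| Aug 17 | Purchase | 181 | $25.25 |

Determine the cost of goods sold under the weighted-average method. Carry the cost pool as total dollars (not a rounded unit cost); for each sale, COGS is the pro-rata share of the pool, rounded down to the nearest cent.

After Aug 1: 265 on hand, pool $6,055.25 (≈ $22.8500 each)
After Aug 4: 532 on hand, pool $12,102.80 (≈ $22.7496 each)
After Aug 5: 848 on hand, pool $19,339.20 (≈ $22.8057 each)
After Aug 8: 1037 on hand, pool $23,327.10 (≈ $22.4948 each)
After Aug 11: 1262 on hand, pool $29,143.35 (≈ $23.0930 each)
After Aug 12: 1568 on hand, pool $36,961.65 (≈ $23.5725 each)
Aug 14, sell 798: 798/1568 × $36,961.65 → $18,810.83
After Aug 15: 1069 on hand, pool $25,416.52 (≈ $23.7760 each)
Aug 16, sell 577: 577/1069 × $25,416.52 → $13,718.73
After Aug 17: 673 on hand, pool $16,268.04 (≈ $24.1724 each)
Total COGS = $18,810.83 + $13,718.73 = $32,529.56
Ending inventory (cost pool remaining) = $16,268.04

COGS = $32,529.56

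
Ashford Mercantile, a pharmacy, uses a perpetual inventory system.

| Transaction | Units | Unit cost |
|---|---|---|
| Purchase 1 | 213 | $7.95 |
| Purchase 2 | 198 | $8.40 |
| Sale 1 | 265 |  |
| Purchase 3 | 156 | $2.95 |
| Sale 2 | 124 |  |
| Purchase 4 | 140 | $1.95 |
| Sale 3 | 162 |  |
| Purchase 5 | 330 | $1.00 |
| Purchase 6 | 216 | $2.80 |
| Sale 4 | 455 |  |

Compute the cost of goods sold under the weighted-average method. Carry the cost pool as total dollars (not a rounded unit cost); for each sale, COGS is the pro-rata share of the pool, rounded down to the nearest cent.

COGS = $4,480.39

After Purchase 1: 213 on hand, pool $1,693.35 (≈ $7.9500 each)
After Purchase 2: 411 on hand, pool $3,356.55 (≈ $8.1668 each)
Sale 1, sell 265: 265/411 × $3,356.55 → $2,164.19
After Purchase 3: 302 on hand, pool $1,652.56 (≈ $5.4721 each)
Sale 2, sell 124: 124/302 × $1,652.56 → $678.53
After Purchase 4: 318 on hand, pool $1,247.03 (≈ $3.9215 each)
Sale 3, sell 162: 162/318 × $1,247.03 → $635.27
After Purchase 5: 486 on hand, pool $941.76 (≈ $1.9378 each)
After Purchase 6: 702 on hand, pool $1,546.56 (≈ $2.2031 each)
Sale 4, sell 455: 455/702 × $1,546.56 → $1,002.40
Total COGS = $2,164.19 + $678.53 + $635.27 + $1,002.40 = $4,480.39
Ending inventory (cost pool remaining) = $544.16
Check: goods available $5,024.55 = COGS $4,480.39 + ending $544.16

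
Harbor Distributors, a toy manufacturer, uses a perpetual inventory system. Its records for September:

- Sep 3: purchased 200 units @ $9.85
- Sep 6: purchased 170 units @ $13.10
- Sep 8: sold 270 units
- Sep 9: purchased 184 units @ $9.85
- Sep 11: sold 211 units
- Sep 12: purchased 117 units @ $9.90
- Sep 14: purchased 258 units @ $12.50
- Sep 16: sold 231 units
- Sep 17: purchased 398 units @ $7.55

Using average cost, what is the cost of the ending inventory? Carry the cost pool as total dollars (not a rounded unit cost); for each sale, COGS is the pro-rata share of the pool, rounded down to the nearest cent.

After Sep 3: 200 on hand, pool $1,970.00 (≈ $9.8500 each)
After Sep 6: 370 on hand, pool $4,197.00 (≈ $11.3432 each)
Sep 8, sell 270: 270/370 × $4,197.00 → $3,062.67
After Sep 9: 284 on hand, pool $2,946.73 (≈ $10.3758 each)
Sep 11, sell 211: 211/284 × $2,946.73 → $2,189.29
After Sep 12: 190 on hand, pool $1,915.74 (≈ $10.0828 each)
After Sep 14: 448 on hand, pool $5,140.74 (≈ $11.4749 each)
Sep 16, sell 231: 231/448 × $5,140.74 → $2,650.69
After Sep 17: 615 on hand, pool $5,494.95 (≈ $8.9349 each)
Total COGS = $3,062.67 + $2,189.29 + $2,650.69 = $7,902.65
Ending inventory (cost pool remaining) = $5,494.95
Check: goods available $13,397.60 = COGS $7,902.65 + ending $5,494.95

Ending inventory = $5,494.95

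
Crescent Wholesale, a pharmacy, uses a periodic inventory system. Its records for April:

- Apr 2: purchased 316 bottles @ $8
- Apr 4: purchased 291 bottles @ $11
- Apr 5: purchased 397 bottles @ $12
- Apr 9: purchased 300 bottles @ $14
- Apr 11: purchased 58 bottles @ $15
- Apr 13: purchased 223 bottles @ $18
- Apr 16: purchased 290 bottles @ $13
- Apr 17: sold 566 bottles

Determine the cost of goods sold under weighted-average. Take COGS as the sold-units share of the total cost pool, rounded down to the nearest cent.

COGS = $7,047.68

Apr 17, sell 566: 566/1875 × $23,347.00 → $7,047.68
Ending inventory (cost pool remaining) = $16,299.32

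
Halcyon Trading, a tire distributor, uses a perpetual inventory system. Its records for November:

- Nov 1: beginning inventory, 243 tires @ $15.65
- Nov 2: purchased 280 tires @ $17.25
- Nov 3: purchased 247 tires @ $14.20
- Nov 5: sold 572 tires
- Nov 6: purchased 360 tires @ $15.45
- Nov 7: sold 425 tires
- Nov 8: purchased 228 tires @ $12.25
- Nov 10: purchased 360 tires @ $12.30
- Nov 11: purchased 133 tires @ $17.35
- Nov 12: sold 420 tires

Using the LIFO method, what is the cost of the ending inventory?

Ending inventory = $5,772.35

Nov 5, 572 sold [LIFO — newest first]: 247 @ $14.20 + 280 @ $17.25 + 45 @ $15.65 = $9,041.65
Nov 7, 425 sold [LIFO — newest first]: 360 @ $15.45 + 65 @ $15.65 = $6,579.25
Nov 12, 420 sold [LIFO — newest first]: 133 @ $17.35 + 287 @ $12.30 = $5,837.65
Total COGS = $9,041.65 + $6,579.25 + $5,837.65 = $21,458.55
Ending inventory: 133 @ $15.65 + 228 @ $12.25 + 73 @ $12.30 = $5,772.35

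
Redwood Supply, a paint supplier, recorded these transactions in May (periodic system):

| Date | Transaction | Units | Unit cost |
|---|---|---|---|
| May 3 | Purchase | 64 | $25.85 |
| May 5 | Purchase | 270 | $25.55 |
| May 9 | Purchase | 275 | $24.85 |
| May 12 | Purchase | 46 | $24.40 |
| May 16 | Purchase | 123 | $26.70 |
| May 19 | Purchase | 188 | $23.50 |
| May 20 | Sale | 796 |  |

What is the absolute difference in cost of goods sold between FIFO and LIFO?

$367.70

FIFO COGS: 64 @ $25.85 + 270 @ $25.55 + 275 @ $24.85 + 46 @ $24.40 + 123 @ $26.70 + 18 @ $23.50 = $20,216.15
LIFO COGS: 188 @ $23.50 + 123 @ $26.70 + 46 @ $24.40 + 275 @ $24.85 + 164 @ $25.55 = $19,848.45
Difference = |$20,216.15 − $19,848.45| = $367.70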